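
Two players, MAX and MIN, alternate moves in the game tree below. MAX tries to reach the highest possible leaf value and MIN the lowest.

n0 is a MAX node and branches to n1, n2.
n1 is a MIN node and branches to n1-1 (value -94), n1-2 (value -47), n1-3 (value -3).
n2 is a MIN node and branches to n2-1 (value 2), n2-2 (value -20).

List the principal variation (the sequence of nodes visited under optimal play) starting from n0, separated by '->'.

n1 (MIN): min(-94, -47, -3) = -94
n2 (MIN): min(2, -20) = -20
n0 (MAX): max(-94, -20) = -20
At n0, MAX picks n2 (highest: -20).
At n2, MIN picks n2-2 (lowest: -20).
Terminal value -20.

n0 -> n2 -> n2-2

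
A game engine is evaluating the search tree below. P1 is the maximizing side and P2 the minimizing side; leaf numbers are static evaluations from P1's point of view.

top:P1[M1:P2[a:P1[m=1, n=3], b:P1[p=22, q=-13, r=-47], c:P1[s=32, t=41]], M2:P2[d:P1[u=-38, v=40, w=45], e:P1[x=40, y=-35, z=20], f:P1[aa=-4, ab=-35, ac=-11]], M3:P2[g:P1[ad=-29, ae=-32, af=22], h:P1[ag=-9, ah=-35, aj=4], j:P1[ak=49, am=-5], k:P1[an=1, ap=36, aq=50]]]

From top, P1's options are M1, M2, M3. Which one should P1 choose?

M3

a (P1): max(1, 3) = 3
b (P1): max(22, -13, -47) = 22
c (P1): max(32, 41) = 41
M1 (P2): min(3, 22, 41) = 3
d (P1): max(-38, 40, 45) = 45
e (P1): max(40, -35, 20) = 40
f (P1): max(-4, -35, -11) = -4
M2 (P2): min(45, 40, -4) = -4
g (P1): max(-29, -32, 22) = 22
h (P1): max(-9, -35, 4) = 4
j (P1): max(49, -5) = 49
k (P1): max(1, 36, 50) = 50
M3 (P2): min(22, 4, 49, 50) = 4
top (P1): max(3, -4, 4) = 4
P1 at top wants the highest of {M1=3, M2=-4, M3=4}, so chooses M3.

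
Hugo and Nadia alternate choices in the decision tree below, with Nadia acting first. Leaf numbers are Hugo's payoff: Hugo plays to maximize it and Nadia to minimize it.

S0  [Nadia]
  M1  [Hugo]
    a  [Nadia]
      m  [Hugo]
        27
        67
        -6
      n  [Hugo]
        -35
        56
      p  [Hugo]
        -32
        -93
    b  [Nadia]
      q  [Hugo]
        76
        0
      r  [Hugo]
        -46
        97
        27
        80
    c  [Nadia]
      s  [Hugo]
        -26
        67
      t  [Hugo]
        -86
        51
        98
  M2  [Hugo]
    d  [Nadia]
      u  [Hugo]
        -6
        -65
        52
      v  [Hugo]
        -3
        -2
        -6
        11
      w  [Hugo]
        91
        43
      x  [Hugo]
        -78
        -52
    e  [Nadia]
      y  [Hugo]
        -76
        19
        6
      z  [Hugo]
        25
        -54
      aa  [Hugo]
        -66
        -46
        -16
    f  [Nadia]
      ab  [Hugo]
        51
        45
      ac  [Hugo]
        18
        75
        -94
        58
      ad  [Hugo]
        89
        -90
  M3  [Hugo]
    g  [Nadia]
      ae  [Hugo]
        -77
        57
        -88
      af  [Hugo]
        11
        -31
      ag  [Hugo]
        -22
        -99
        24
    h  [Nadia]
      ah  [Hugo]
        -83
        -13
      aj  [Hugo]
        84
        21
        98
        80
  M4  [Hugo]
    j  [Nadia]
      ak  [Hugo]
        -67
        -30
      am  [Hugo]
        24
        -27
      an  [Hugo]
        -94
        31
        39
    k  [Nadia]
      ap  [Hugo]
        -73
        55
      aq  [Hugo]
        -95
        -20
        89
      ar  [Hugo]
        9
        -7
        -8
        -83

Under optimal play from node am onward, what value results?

am (Hugo): max(24, -27) = 24

24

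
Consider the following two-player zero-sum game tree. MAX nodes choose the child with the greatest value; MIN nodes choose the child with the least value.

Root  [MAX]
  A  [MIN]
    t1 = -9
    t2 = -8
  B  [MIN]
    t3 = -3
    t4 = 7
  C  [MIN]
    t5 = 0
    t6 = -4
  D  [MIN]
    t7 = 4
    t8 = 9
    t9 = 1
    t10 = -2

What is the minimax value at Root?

A (MIN): min(-9, -8) = -9
B (MIN): min(-3, 7) = -3
C (MIN): min(0, -4) = -4
D (MIN): min(4, 9, 1, -2) = -2
Root (MAX): max(-9, -3, -4, -2) = -2

-2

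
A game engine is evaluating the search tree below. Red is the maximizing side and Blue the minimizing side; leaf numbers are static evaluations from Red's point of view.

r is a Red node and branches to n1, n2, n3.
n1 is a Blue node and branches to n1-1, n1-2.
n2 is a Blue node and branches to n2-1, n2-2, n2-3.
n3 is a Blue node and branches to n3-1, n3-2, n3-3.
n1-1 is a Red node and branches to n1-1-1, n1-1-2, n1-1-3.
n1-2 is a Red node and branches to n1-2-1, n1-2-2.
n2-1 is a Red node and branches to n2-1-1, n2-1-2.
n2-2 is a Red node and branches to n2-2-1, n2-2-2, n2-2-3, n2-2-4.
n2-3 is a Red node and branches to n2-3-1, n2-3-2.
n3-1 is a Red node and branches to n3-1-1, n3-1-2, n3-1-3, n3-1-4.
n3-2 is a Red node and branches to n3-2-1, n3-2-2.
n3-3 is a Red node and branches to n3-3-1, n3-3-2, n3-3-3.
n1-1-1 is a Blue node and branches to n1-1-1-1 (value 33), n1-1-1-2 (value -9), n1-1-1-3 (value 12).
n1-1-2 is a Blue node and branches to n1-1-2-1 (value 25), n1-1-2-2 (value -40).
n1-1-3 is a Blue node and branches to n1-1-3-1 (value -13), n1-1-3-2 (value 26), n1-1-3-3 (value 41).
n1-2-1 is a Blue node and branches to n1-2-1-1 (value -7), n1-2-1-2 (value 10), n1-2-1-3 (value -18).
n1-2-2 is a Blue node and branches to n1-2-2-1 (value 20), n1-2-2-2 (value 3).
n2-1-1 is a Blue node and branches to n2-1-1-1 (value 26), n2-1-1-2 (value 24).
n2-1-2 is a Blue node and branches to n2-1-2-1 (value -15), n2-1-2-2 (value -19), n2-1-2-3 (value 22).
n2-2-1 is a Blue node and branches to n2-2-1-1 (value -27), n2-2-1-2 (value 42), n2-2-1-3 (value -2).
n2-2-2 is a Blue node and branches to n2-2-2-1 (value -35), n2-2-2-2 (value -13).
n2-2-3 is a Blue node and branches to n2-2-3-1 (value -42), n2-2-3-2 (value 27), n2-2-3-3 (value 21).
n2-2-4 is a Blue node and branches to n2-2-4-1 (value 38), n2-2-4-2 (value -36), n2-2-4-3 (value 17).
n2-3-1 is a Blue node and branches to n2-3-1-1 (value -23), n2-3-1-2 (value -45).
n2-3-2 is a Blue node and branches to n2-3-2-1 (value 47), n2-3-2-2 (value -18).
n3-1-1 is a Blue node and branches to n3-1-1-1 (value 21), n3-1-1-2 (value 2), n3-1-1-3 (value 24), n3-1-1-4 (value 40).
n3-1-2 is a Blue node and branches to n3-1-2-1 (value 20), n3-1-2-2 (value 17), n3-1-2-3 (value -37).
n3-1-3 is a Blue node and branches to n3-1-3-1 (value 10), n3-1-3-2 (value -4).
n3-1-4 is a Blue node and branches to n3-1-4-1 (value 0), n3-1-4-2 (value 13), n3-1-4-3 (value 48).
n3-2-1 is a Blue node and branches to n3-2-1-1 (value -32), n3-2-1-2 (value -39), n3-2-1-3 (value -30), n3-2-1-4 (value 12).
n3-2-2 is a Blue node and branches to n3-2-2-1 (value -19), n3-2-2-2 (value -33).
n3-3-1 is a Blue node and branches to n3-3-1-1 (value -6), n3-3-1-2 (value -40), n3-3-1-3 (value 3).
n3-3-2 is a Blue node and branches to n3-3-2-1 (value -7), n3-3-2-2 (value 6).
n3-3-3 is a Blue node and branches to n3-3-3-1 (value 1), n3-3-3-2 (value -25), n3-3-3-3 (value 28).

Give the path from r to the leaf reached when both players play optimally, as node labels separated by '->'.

r -> n1 -> n1-1 -> n1-1-1 -> n1-1-1-2

n1-1-1 (Blue): min(33, -9, 12) = -9
n1-1-2 (Blue): min(25, -40) = -40
n1-1-3 (Blue): min(-13, 26, 41) = -13
n1-1 (Red): max(-9, -40, -13) = -9
n1-2-1 (Blue): min(-7, 10, -18) = -18
n1-2-2 (Blue): min(20, 3) = 3
n1-2 (Red): max(-18, 3) = 3
n1 (Blue): min(-9, 3) = -9
n2-1-1 (Blue): min(26, 24) = 24
n2-1-2 (Blue): min(-15, -19, 22) = -19
n2-1 (Red): max(24, -19) = 24
n2-2-1 (Blue): min(-27, 42, -2) = -27
n2-2-2 (Blue): min(-35, -13) = -35
n2-2-3 (Blue): min(-42, 27, 21) = -42
n2-2-4 (Blue): min(38, -36, 17) = -36
n2-2 (Red): max(-27, -35, -42, -36) = -27
n2-3-1 (Blue): min(-23, -45) = -45
n2-3-2 (Blue): min(47, -18) = -18
n2-3 (Red): max(-45, -18) = -18
n2 (Blue): min(24, -27, -18) = -27
n3-1-1 (Blue): min(21, 2, 24, 40) = 2
n3-1-2 (Blue): min(20, 17, -37) = -37
n3-1-3 (Blue): min(10, -4) = -4
n3-1-4 (Blue): min(0, 13, 48) = 0
n3-1 (Red): max(2, -37, -4, 0) = 2
n3-2-1 (Blue): min(-32, -39, -30, 12) = -39
n3-2-2 (Blue): min(-19, -33) = -33
n3-2 (Red): max(-39, -33) = -33
n3-3-1 (Blue): min(-6, -40, 3) = -40
n3-3-2 (Blue): min(-7, 6) = -7
n3-3-3 (Blue): min(1, -25, 28) = -25
n3-3 (Red): max(-40, -7, -25) = -7
n3 (Blue): min(2, -33, -7) = -33
r (Red): max(-9, -27, -33) = -9
At r, Red picks n1 (highest: -9).
At n1, Blue picks n1-1 (lowest: -9).
At n1-1, Red picks n1-1-1 (highest: -9).
At n1-1-1, Blue picks n1-1-1-2 (lowest: -9).
Terminal value -9.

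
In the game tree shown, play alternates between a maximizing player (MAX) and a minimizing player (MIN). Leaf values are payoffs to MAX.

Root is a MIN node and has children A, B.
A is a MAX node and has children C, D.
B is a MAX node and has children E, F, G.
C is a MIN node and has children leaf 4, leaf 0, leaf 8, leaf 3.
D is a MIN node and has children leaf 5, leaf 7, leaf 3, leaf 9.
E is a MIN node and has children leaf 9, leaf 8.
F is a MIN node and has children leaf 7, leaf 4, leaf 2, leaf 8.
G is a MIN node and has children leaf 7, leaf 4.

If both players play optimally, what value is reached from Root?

C (MIN): min(4, 0, 8, 3) = 0
D (MIN): min(5, 7, 3, 9) = 3
A (MAX): max(0, 3) = 3
E (MIN): min(9, 8) = 8
F (MIN): min(7, 4, 2, 8) = 2
G (MIN): min(7, 4) = 4
B (MAX): max(8, 2, 4) = 8
Root (MIN): min(3, 8) = 3

3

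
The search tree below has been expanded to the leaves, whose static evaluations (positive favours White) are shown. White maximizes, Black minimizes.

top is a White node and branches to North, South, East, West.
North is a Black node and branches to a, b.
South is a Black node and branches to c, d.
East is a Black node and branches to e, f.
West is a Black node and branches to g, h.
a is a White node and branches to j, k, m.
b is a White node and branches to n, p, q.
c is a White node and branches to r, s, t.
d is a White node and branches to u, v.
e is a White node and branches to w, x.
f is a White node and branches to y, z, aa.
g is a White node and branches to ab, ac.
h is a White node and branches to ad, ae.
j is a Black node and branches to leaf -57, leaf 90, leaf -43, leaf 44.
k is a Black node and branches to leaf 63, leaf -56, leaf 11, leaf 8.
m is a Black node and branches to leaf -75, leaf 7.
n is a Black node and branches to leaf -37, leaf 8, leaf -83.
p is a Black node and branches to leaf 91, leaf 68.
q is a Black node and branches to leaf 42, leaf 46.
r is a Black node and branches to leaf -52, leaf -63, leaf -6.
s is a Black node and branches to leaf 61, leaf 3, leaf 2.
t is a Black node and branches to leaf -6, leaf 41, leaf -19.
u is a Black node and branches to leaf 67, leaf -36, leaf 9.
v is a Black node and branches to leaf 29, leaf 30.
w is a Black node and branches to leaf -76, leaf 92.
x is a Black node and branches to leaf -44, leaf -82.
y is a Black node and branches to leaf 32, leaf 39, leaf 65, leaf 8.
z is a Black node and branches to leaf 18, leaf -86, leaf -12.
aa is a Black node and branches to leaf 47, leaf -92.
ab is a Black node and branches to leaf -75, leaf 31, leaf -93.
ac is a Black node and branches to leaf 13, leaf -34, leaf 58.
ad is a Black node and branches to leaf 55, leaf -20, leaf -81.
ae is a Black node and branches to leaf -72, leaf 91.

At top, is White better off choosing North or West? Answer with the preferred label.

j (Black): min(-57, 90, -43, 44) = -57
k (Black): min(63, -56, 11, 8) = -56
m (Black): min(-75, 7) = -75
a (White): max(-57, -56, -75) = -56
n (Black): min(-37, 8, -83) = -83
p (Black): min(91, 68) = 68
q (Black): min(42, 46) = 42
b (White): max(-83, 68, 42) = 68
North (Black): min(-56, 68) = -56
ab (Black): min(-75, 31, -93) = -93
ac (Black): min(13, -34, 58) = -34
g (White): max(-93, -34) = -34
ad (Black): min(55, -20, -81) = -81
ae (Black): min(-72, 91) = -72
h (White): max(-81, -72) = -72
West (Black): min(-34, -72) = -72
White prefers the higher value; North=-56, West=-72. North is better since -56 > -72.

North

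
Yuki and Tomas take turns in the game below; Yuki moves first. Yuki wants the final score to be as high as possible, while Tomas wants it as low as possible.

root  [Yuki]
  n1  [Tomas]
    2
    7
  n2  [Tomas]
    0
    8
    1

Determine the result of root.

n1 (Tomas): min(2, 7) = 2
n2 (Tomas): min(0, 8, 1) = 0
root (Yuki): max(2, 0) = 2

2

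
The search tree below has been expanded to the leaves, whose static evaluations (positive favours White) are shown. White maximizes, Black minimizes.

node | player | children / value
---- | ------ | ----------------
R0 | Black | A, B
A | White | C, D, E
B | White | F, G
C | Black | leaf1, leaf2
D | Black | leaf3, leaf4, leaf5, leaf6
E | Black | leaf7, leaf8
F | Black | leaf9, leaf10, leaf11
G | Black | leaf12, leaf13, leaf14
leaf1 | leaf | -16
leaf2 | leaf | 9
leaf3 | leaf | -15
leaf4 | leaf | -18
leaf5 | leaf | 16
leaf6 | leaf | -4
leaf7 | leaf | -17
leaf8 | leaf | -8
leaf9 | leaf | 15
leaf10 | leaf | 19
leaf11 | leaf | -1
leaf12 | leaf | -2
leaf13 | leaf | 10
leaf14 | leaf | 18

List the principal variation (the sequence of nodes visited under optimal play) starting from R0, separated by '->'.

C (Black): min(-16, 9) = -16
D (Black): min(-15, -18, 16, -4) = -18
E (Black): min(-17, -8) = -17
A (White): max(-16, -18, -17) = -16
F (Black): min(15, 19, -1) = -1
G (Black): min(-2, 10, 18) = -2
B (White): max(-1, -2) = -1
R0 (Black): min(-16, -1) = -16
At R0, Black picks A (lowest: -16).
At A, White picks C (highest: -16).
At C, Black picks leaf1 (lowest: -16).
Terminal value -16.

R0 -> A -> C -> leaf1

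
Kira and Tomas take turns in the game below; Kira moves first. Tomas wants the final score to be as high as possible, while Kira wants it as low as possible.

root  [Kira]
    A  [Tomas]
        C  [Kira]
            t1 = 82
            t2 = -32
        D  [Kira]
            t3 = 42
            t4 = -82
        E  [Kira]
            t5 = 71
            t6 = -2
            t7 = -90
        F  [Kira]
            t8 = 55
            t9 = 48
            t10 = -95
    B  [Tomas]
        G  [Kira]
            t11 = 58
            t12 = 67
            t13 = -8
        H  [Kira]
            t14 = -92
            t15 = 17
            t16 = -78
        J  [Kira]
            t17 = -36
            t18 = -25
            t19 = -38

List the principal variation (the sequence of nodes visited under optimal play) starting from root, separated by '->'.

root -> A -> C -> t2

C (Kira): min(82, -32) = -32
D (Kira): min(42, -82) = -82
E (Kira): min(71, -2, -90) = -90
F (Kira): min(55, 48, -95) = -95
A (Tomas): max(-32, -82, -90, -95) = -32
G (Kira): min(58, 67, -8) = -8
H (Kira): min(-92, 17, -78) = -92
J (Kira): min(-36, -25, -38) = -38
B (Tomas): max(-8, -92, -38) = -8
root (Kira): min(-32, -8) = -32
At root, Kira picks A (lowest: -32).
At A, Tomas picks C (highest: -32).
At C, Kira picks t2 (lowest: -32).
Terminal value -32.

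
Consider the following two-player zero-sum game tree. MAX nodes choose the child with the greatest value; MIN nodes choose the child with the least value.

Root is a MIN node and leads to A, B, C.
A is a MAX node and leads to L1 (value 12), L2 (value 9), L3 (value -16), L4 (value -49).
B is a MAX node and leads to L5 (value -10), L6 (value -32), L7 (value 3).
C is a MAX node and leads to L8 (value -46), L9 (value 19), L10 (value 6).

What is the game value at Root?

3

A (MAX): max(12, 9, -16, -49) = 12
B (MAX): max(-10, -32, 3) = 3
C (MAX): max(-46, 19, 6) = 19
Root (MIN): min(12, 3, 19) = 3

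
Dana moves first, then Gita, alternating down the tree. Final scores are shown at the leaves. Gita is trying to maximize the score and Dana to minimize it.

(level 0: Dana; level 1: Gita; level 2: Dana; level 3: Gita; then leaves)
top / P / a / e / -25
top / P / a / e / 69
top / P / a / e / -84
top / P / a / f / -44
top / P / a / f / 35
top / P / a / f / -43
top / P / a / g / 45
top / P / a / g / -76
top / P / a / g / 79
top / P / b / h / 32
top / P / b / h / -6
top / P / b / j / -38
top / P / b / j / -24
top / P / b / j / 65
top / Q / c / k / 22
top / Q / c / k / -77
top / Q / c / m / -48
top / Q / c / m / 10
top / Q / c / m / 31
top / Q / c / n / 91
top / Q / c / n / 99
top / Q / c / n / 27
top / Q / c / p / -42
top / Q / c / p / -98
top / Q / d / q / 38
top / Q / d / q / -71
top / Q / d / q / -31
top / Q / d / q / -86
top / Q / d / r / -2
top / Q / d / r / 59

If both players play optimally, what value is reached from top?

35

e (Gita): max(-25, 69, -84) = 69
f (Gita): max(-44, 35, -43) = 35
g (Gita): max(45, -76, 79) = 79
a (Dana): min(69, 35, 79) = 35
h (Gita): max(32, -6) = 32
j (Gita): max(-38, -24, 65) = 65
b (Dana): min(32, 65) = 32
P (Gita): max(35, 32) = 35
k (Gita): max(22, -77) = 22
m (Gita): max(-48, 10, 31) = 31
n (Gita): max(91, 99, 27) = 99
p (Gita): max(-42, -98) = -42
c (Dana): min(22, 31, 99, -42) = -42
q (Gita): max(38, -71, -31, -86) = 38
r (Gita): max(-2, 59) = 59
d (Dana): min(38, 59) = 38
Q (Gita): max(-42, 38) = 38
top (Dana): min(35, 38) = 35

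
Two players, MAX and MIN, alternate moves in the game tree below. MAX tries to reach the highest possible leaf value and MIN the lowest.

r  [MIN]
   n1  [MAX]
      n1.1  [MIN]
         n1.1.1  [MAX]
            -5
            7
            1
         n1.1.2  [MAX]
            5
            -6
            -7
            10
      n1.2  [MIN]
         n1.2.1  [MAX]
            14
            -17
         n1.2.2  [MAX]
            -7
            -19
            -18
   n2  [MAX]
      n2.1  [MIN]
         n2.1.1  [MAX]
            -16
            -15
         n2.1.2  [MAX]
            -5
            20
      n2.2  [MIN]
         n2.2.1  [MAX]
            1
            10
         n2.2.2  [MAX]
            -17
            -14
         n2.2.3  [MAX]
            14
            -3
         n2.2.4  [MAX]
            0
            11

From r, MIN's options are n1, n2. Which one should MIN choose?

n1.1.1 (MAX): max(-5, 7, 1) = 7
n1.1.2 (MAX): max(5, -6, -7, 10) = 10
n1.1 (MIN): min(7, 10) = 7
n1.2.1 (MAX): max(14, -17) = 14
n1.2.2 (MAX): max(-7, -19, -18) = -7
n1.2 (MIN): min(14, -7) = -7
n1 (MAX): max(7, -7) = 7
n2.1.1 (MAX): max(-16, -15) = -15
n2.1.2 (MAX): max(-5, 20) = 20
n2.1 (MIN): min(-15, 20) = -15
n2.2.1 (MAX): max(1, 10) = 10
n2.2.2 (MAX): max(-17, -14) = -14
n2.2.3 (MAX): max(14, -3) = 14
n2.2.4 (MAX): max(0, 11) = 11
n2.2 (MIN): min(10, -14, 14, 11) = -14
n2 (MAX): max(-15, -14) = -14
r (MIN): min(7, -14) = -14
MIN at r wants the lowest of {n1=7, n2=-14}, so chooses n2.

n2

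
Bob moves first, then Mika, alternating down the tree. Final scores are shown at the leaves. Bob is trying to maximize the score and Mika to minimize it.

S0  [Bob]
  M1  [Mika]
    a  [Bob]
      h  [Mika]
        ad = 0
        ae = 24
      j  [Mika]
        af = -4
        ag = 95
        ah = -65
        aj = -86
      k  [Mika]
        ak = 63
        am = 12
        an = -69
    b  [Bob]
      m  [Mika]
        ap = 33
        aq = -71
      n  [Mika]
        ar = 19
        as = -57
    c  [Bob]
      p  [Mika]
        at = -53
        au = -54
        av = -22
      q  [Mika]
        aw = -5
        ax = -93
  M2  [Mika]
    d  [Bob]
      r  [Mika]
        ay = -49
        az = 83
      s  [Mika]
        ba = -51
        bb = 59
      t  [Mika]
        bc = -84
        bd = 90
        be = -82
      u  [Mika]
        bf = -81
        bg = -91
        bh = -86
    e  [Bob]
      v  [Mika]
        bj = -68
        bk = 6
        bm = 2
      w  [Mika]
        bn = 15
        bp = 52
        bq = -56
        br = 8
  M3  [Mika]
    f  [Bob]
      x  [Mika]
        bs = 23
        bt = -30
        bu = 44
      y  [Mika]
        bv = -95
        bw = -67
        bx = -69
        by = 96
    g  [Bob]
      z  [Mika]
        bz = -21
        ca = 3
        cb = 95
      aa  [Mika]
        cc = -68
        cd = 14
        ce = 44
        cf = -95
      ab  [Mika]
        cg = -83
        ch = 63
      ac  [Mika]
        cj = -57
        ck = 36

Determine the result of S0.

h (Mika): min(0, 24) = 0
j (Mika): min(-4, 95, -65, -86) = -86
k (Mika): min(63, 12, -69) = -69
a (Bob): max(0, -86, -69) = 0
m (Mika): min(33, -71) = -71
n (Mika): min(19, -57) = -57
b (Bob): max(-71, -57) = -57
p (Mika): min(-53, -54, -22) = -54
q (Mika): min(-5, -93) = -93
c (Bob): max(-54, -93) = -54
M1 (Mika): min(0, -57, -54) = -57
r (Mika): min(-49, 83) = -49
s (Mika): min(-51, 59) = -51
t (Mika): min(-84, 90, -82) = -84
u (Mika): min(-81, -91, -86) = -91
d (Bob): max(-49, -51, -84, -91) = -49
v (Mika): min(-68, 6, 2) = -68
w (Mika): min(15, 52, -56, 8) = -56
e (Bob): max(-68, -56) = -56
M2 (Mika): min(-49, -56) = -56
x (Mika): min(23, -30, 44) = -30
y (Mika): min(-95, -67, -69, 96) = -95
f (Bob): max(-30, -95) = -30
z (Mika): min(-21, 3, 95) = -21
aa (Mika): min(-68, 14, 44, -95) = -95
ab (Mika): min(-83, 63) = -83
ac (Mika): min(-57, 36) = -57
g (Bob): max(-21, -95, -83, -57) = -21
M3 (Mika): min(-30, -21) = -30
S0 (Bob): max(-57, -56, -30) = -30

-30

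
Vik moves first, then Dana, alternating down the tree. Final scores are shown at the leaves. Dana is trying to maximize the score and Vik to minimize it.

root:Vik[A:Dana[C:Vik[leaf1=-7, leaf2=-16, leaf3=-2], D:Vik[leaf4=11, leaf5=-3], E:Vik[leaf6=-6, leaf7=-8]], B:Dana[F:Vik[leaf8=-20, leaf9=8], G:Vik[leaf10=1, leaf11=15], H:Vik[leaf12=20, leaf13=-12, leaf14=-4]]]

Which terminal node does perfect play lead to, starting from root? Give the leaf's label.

C (Vik): min(-7, -16, -2) = -16
D (Vik): min(11, -3) = -3
E (Vik): min(-6, -8) = -8
A (Dana): max(-16, -3, -8) = -3
F (Vik): min(-20, 8) = -20
G (Vik): min(1, 15) = 1
H (Vik): min(20, -12, -4) = -12
B (Dana): max(-20, 1, -12) = 1
root (Vik): min(-3, 1) = -3
At root, Vik picks A (lowest: -3).
At A, Dana picks D (highest: -3).
At D, Vik picks leaf5 (lowest: -3).
Terminal value -3.

leaf5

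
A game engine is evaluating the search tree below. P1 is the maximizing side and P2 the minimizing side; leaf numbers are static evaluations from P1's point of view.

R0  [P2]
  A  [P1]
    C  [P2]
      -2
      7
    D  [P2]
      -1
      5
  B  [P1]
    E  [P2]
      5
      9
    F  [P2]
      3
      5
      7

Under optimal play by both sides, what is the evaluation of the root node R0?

C (P2): min(-2, 7) = -2
D (P2): min(-1, 5) = -1
A (P1): max(-2, -1) = -1
E (P2): min(5, 9) = 5
F (P2): min(3, 5, 7) = 3
B (P1): max(5, 3) = 5
R0 (P2): min(-1, 5) = -1

-1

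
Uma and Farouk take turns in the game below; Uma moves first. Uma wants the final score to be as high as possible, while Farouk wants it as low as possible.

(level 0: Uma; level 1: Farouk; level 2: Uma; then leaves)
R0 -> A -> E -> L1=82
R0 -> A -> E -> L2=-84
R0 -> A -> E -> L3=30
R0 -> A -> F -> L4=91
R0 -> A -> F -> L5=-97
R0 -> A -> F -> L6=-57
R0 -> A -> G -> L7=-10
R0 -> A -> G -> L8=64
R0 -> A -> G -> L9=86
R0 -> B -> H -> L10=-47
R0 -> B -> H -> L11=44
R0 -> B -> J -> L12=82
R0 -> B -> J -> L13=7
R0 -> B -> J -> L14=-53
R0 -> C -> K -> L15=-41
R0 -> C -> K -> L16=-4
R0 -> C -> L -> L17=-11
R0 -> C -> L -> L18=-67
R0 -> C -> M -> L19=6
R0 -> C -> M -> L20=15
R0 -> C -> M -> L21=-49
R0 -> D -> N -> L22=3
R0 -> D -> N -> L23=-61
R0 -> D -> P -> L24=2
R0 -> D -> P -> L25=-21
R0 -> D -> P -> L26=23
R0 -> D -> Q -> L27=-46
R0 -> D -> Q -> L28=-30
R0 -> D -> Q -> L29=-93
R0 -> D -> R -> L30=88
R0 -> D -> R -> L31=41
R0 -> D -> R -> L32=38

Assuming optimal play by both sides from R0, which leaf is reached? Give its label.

L1

E (Uma): max(82, -84, 30) = 82
F (Uma): max(91, -97, -57) = 91
G (Uma): max(-10, 64, 86) = 86
A (Farouk): min(82, 91, 86) = 82
H (Uma): max(-47, 44) = 44
J (Uma): max(82, 7, -53) = 82
B (Farouk): min(44, 82) = 44
K (Uma): max(-41, -4) = -4
L (Uma): max(-11, -67) = -11
M (Uma): max(6, 15, -49) = 15
C (Farouk): min(-4, -11, 15) = -11
N (Uma): max(3, -61) = 3
P (Uma): max(2, -21, 23) = 23
Q (Uma): max(-46, -30, -93) = -30
R (Uma): max(88, 41, 38) = 88
D (Farouk): min(3, 23, -30, 88) = -30
R0 (Uma): max(82, 44, -11, -30) = 82
At R0, Uma picks A (highest: 82).
At A, Farouk picks E (lowest: 82).
At E, Uma picks L1 (highest: 82).
Terminal value 82.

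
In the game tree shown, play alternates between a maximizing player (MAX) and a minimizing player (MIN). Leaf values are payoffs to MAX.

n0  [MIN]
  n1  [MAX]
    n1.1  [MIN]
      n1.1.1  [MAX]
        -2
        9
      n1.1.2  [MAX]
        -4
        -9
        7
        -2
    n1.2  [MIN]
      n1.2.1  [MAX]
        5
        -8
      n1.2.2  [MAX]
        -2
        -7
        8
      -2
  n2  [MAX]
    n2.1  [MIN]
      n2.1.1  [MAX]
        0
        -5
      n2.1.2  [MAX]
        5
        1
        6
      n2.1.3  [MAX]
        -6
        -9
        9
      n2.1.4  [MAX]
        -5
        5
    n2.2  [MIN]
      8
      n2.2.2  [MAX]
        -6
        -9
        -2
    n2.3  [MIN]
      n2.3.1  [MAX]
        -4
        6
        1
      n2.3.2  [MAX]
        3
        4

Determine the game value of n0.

n1.1.1 (MAX): max(-2, 9) = 9
n1.1.2 (MAX): max(-4, -9, 7, -2) = 7
n1.1 (MIN): min(9, 7) = 7
n1.2.1 (MAX): max(5, -8) = 5
n1.2.2 (MAX): max(-2, -7, 8) = 8
n1.2 (MIN): min(5, 8, -2) = -2
n1 (MAX): max(7, -2) = 7
n2.1.1 (MAX): max(0, -5) = 0
n2.1.2 (MAX): max(5, 1, 6) = 6
n2.1.3 (MAX): max(-6, -9, 9) = 9
n2.1.4 (MAX): max(-5, 5) = 5
n2.1 (MIN): min(0, 6, 9, 5) = 0
n2.2.2 (MAX): max(-6, -9, -2) = -2
n2.2 (MIN): min(8, -2) = -2
n2.3.1 (MAX): max(-4, 6, 1) = 6
n2.3.2 (MAX): max(3, 4) = 4
n2.3 (MIN): min(6, 4) = 4
n2 (MAX): max(0, -2, 4) = 4
n0 (MIN): min(7, 4) = 4

4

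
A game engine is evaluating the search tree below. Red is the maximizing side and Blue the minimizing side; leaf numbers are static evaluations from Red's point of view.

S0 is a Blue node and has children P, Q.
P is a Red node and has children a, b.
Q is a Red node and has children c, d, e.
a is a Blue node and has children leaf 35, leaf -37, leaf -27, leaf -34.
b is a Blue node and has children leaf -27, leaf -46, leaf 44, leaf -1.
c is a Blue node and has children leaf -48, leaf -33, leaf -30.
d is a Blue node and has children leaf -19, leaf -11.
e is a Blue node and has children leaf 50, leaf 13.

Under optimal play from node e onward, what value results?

13

e (Blue): min(50, 13) = 13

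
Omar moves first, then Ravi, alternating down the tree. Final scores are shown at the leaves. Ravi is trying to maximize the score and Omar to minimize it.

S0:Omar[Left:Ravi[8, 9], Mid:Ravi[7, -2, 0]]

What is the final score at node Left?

Left (Ravi): max(8, 9) = 9

9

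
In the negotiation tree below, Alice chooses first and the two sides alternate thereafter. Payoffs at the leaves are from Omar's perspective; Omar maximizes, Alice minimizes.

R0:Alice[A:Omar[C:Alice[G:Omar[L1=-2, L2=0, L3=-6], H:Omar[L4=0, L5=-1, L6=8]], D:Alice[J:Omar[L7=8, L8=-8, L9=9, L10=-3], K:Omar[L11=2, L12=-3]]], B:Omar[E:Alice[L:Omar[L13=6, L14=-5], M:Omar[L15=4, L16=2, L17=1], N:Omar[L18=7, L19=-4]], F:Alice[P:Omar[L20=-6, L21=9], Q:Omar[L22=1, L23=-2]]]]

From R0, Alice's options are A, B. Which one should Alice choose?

A

G (Omar): max(-2, 0, -6) = 0
H (Omar): max(0, -1, 8) = 8
C (Alice): min(0, 8) = 0
J (Omar): max(8, -8, 9, -3) = 9
K (Omar): max(2, -3) = 2
D (Alice): min(9, 2) = 2
A (Omar): max(0, 2) = 2
L (Omar): max(6, -5) = 6
M (Omar): max(4, 2, 1) = 4
N (Omar): max(7, -4) = 7
E (Alice): min(6, 4, 7) = 4
P (Omar): max(-6, 9) = 9
Q (Omar): max(1, -2) = 1
F (Alice): min(9, 1) = 1
B (Omar): max(4, 1) = 4
R0 (Alice): min(2, 4) = 2
Alice at R0 wants the lowest of {A=2, B=4}, so chooses A.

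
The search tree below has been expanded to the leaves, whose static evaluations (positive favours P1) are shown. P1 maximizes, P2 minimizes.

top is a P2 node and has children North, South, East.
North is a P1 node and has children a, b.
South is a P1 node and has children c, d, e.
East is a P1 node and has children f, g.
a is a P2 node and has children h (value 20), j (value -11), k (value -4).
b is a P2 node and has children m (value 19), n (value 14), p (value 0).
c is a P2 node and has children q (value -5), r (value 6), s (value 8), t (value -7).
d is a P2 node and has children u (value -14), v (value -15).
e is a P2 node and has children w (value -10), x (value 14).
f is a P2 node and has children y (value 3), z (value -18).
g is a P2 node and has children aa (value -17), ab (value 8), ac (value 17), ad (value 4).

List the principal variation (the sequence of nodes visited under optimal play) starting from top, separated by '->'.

top -> East -> g -> aa

a (P2): min(20, -11, -4) = -11
b (P2): min(19, 14, 0) = 0
North (P1): max(-11, 0) = 0
c (P2): min(-5, 6, 8, -7) = -7
d (P2): min(-14, -15) = -15
e (P2): min(-10, 14) = -10
South (P1): max(-7, -15, -10) = -7
f (P2): min(3, -18) = -18
g (P2): min(-17, 8, 17, 4) = -17
East (P1): max(-18, -17) = -17
top (P2): min(0, -7, -17) = -17
At top, P2 picks East (lowest: -17).
At East, P1 picks g (highest: -17).
At g, P2 picks aa (lowest: -17).
Terminal value -17.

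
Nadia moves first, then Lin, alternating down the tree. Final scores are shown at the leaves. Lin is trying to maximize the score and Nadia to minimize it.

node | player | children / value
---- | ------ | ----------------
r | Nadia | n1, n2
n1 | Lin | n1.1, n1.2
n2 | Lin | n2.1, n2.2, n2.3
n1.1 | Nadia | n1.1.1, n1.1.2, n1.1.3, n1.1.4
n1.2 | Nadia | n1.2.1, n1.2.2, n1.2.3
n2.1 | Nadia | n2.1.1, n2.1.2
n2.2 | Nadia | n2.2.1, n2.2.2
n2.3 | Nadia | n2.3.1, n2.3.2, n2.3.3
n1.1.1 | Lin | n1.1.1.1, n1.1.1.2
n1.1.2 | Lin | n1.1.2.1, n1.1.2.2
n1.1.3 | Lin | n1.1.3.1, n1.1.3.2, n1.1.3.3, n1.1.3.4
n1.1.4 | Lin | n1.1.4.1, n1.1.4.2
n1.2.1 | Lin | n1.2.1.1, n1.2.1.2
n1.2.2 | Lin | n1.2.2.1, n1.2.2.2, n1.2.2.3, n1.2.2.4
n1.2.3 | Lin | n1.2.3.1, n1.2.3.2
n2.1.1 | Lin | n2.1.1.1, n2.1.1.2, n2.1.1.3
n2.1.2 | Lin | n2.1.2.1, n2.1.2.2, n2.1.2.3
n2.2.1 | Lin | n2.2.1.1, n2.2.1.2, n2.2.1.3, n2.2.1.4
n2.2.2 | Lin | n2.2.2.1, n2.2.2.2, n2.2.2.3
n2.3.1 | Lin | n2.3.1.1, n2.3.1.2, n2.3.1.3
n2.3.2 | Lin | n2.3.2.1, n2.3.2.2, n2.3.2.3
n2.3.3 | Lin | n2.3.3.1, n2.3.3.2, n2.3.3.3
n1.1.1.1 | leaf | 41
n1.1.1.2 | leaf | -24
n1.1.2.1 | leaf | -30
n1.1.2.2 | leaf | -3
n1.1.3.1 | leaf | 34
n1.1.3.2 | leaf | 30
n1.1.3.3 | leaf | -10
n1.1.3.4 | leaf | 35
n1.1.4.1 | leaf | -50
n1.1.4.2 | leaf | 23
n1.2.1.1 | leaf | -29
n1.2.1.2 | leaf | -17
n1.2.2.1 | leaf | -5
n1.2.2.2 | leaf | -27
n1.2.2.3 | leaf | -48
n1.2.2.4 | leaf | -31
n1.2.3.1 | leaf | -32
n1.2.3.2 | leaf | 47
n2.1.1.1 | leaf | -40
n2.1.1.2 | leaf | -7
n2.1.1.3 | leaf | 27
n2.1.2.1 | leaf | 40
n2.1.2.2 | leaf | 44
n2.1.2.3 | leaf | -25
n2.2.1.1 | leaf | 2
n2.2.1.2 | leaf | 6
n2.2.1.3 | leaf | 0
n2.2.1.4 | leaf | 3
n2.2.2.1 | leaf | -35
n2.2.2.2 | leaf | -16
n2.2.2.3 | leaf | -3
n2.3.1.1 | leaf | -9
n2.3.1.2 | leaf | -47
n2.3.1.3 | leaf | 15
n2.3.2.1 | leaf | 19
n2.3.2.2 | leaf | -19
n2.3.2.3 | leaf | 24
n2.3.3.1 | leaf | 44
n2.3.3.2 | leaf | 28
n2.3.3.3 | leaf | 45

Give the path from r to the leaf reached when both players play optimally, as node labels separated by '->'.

n1.1.1 (Lin): max(41, -24) = 41
n1.1.2 (Lin): max(-30, -3) = -3
n1.1.3 (Lin): max(34, 30, -10, 35) = 35
n1.1.4 (Lin): max(-50, 23) = 23
n1.1 (Nadia): min(41, -3, 35, 23) = -3
n1.2.1 (Lin): max(-29, -17) = -17
n1.2.2 (Lin): max(-5, -27, -48, -31) = -5
n1.2.3 (Lin): max(-32, 47) = 47
n1.2 (Nadia): min(-17, -5, 47) = -17
n1 (Lin): max(-3, -17) = -3
n2.1.1 (Lin): max(-40, -7, 27) = 27
n2.1.2 (Lin): max(40, 44, -25) = 44
n2.1 (Nadia): min(27, 44) = 27
n2.2.1 (Lin): max(2, 6, 0, 3) = 6
n2.2.2 (Lin): max(-35, -16, -3) = -3
n2.2 (Nadia): min(6, -3) = -3
n2.3.1 (Lin): max(-9, -47, 15) = 15
n2.3.2 (Lin): max(19, -19, 24) = 24
n2.3.3 (Lin): max(44, 28, 45) = 45
n2.3 (Nadia): min(15, 24, 45) = 15
n2 (Lin): max(27, -3, 15) = 27
r (Nadia): min(-3, 27) = -3
At r, Nadia picks n1 (lowest: -3).
At n1, Lin picks n1.1 (highest: -3).
At n1.1, Nadia picks n1.1.2 (lowest: -3).
At n1.1.2, Lin picks n1.1.2.2 (highest: -3).
Terminal value -3.

r -> n1 -> n1.1 -> n1.1.2 -> n1.1.2.2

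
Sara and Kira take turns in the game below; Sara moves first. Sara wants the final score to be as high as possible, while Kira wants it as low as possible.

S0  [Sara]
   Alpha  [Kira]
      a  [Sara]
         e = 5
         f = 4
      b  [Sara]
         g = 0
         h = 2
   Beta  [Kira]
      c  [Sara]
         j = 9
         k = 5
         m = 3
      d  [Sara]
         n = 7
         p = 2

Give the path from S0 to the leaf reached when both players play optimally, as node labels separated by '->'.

S0 -> Beta -> d -> n

a (Sara): max(5, 4) = 5
b (Sara): max(0, 2) = 2
Alpha (Kira): min(5, 2) = 2
c (Sara): max(9, 5, 3) = 9
d (Sara): max(7, 2) = 7
Beta (Kira): min(9, 7) = 7
S0 (Sara): max(2, 7) = 7
At S0, Sara picks Beta (highest: 7).
At Beta, Kira picks d (lowest: 7).
At d, Sara picks n (highest: 7).
Terminal value 7.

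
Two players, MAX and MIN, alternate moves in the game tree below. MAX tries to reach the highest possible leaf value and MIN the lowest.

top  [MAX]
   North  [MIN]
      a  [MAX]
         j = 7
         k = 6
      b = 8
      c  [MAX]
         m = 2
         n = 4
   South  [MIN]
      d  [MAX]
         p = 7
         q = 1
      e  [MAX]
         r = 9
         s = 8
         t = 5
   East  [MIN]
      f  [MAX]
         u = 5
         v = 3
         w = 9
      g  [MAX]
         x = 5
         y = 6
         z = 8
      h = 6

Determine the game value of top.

7

a (MAX): max(7, 6) = 7
c (MAX): max(2, 4) = 4
North (MIN): min(7, 8, 4) = 4
d (MAX): max(7, 1) = 7
e (MAX): max(9, 8, 5) = 9
South (MIN): min(7, 9) = 7
f (MAX): max(5, 3, 9) = 9
g (MAX): max(5, 6, 8) = 8
East (MIN): min(9, 8, 6) = 6
top (MAX): max(4, 7, 6) = 7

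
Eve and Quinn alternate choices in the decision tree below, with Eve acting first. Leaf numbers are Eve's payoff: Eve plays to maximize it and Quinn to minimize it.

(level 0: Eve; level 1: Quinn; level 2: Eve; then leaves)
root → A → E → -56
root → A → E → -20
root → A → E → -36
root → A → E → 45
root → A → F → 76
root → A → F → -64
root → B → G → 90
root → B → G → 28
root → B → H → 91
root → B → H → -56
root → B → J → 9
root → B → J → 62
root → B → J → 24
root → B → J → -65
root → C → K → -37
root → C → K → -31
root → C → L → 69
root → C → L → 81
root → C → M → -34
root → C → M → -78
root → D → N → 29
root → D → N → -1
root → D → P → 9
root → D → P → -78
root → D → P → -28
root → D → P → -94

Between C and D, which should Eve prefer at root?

D

K (Eve): max(-37, -31) = -31
L (Eve): max(69, 81) = 81
M (Eve): max(-34, -78) = -34
C (Quinn): min(-31, 81, -34) = -34
N (Eve): max(29, -1) = 29
P (Eve): max(9, -78, -28, -94) = 9
D (Quinn): min(29, 9) = 9
Eve prefers the higher value; C=-34, D=9. D is better since 9 > -34.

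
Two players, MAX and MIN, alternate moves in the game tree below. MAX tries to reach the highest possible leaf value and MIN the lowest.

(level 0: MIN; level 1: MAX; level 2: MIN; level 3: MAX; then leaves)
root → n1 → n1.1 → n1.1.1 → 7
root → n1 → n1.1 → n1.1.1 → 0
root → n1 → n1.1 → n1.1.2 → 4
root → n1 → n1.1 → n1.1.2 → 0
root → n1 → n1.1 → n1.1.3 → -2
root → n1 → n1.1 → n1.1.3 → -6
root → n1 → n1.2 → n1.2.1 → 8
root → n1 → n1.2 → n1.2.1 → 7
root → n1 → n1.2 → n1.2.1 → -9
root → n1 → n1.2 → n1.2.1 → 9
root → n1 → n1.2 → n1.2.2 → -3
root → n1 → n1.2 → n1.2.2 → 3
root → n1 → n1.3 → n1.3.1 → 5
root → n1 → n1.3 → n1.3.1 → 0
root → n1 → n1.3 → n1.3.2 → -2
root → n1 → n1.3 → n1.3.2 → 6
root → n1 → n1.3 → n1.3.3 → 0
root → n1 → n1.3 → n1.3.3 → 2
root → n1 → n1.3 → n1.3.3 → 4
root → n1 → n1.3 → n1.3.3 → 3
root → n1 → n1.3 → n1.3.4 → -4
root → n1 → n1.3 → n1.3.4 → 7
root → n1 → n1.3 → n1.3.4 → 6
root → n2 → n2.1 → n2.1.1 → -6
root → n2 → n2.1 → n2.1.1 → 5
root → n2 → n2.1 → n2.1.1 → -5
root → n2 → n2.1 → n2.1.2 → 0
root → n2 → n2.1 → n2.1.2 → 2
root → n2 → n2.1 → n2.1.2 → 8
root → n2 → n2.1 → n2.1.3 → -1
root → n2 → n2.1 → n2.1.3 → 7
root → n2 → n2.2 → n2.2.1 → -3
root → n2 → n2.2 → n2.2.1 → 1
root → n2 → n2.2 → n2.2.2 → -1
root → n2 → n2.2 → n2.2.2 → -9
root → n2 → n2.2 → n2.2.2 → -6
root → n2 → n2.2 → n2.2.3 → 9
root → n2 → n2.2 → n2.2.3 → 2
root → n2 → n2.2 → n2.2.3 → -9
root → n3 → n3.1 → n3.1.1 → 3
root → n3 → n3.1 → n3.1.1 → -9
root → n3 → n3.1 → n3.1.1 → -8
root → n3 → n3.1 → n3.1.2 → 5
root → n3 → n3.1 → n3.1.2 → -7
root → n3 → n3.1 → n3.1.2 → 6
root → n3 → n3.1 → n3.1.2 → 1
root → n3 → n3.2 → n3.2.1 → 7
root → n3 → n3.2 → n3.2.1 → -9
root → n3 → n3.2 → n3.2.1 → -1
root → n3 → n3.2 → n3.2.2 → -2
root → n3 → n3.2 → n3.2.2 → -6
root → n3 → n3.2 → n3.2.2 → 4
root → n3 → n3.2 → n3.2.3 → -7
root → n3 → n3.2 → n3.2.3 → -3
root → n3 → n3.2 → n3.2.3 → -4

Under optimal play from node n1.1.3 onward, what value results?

-2

n1.1.3 (MAX): max(-2, -6) = -2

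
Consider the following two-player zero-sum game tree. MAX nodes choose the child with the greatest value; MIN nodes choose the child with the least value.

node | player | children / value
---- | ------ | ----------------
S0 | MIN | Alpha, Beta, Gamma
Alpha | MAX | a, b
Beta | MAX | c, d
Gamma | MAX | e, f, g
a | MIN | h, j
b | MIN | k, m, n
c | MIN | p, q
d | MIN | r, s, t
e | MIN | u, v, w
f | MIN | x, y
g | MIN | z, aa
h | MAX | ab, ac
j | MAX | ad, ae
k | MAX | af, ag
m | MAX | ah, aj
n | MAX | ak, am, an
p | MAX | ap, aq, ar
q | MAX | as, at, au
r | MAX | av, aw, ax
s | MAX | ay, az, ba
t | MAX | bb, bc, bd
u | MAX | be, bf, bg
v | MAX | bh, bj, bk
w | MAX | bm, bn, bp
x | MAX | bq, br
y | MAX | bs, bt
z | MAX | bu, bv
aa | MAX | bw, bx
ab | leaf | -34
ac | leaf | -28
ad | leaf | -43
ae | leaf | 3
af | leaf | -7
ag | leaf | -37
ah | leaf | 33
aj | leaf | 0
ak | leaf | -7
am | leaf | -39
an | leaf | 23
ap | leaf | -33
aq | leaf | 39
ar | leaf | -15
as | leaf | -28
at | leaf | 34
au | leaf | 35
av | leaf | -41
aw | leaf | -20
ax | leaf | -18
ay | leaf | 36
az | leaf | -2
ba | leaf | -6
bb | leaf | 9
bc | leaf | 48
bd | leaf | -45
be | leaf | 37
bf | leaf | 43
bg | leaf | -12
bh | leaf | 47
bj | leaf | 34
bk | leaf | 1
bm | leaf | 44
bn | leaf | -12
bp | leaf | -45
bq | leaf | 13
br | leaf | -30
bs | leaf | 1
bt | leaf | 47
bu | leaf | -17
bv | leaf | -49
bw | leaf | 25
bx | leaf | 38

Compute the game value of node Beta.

35

p (MAX): max(-33, 39, -15) = 39
q (MAX): max(-28, 34, 35) = 35
c (MIN): min(39, 35) = 35
r (MAX): max(-41, -20, -18) = -18
s (MAX): max(36, -2, -6) = 36
t (MAX): max(9, 48, -45) = 48
d (MIN): min(-18, 36, 48) = -18
Beta (MAX): max(35, -18) = 35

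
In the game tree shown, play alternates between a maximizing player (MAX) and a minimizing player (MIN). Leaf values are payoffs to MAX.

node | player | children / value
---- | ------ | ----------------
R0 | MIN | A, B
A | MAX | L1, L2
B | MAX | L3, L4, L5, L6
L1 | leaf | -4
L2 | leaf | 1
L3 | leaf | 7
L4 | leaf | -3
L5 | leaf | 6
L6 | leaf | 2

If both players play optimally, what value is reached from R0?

A (MAX): max(-4, 1) = 1
B (MAX): max(7, -3, 6, 2) = 7
R0 (MIN): min(1, 7) = 1

1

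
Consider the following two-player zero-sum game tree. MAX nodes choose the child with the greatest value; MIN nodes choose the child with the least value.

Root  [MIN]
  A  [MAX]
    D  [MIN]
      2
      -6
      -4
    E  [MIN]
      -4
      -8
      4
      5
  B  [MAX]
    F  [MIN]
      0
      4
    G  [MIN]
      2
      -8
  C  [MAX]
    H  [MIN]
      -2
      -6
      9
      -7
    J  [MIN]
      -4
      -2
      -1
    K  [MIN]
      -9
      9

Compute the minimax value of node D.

D (MIN): min(2, -6, -4) = -6

-6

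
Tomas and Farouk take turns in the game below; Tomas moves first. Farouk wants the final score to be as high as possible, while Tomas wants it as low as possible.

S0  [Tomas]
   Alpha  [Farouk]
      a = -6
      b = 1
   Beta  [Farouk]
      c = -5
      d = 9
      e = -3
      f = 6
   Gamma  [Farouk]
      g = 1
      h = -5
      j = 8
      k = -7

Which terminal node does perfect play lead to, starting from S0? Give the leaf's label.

Alpha (Farouk): max(-6, 1) = 1
Beta (Farouk): max(-5, 9, -3, 6) = 9
Gamma (Farouk): max(1, -5, 8, -7) = 8
S0 (Tomas): min(1, 9, 8) = 1
At S0, Tomas picks Alpha (lowest: 1).
At Alpha, Farouk picks b (highest: 1).
Terminal value 1.

b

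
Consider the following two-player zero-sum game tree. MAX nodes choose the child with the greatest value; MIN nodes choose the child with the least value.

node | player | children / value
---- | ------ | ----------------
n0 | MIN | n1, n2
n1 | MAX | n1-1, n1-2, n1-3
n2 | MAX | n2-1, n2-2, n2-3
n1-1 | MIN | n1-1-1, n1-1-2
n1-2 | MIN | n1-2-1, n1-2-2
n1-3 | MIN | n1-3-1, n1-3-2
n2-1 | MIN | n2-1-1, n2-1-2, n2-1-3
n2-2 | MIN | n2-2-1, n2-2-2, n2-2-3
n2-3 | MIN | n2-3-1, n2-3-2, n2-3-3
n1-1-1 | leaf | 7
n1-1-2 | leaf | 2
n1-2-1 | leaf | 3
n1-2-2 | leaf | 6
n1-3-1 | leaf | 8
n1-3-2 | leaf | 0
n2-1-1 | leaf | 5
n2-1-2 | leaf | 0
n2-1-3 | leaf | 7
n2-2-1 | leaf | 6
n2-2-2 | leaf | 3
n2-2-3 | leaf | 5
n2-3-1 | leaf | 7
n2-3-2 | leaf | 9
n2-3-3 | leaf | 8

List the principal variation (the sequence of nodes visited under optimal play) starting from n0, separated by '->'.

n1-1 (MIN): min(7, 2) = 2
n1-2 (MIN): min(3, 6) = 3
n1-3 (MIN): min(8, 0) = 0
n1 (MAX): max(2, 3, 0) = 3
n2-1 (MIN): min(5, 0, 7) = 0
n2-2 (MIN): min(6, 3, 5) = 3
n2-3 (MIN): min(7, 9, 8) = 7
n2 (MAX): max(0, 3, 7) = 7
n0 (MIN): min(3, 7) = 3
At n0, MIN picks n1 (lowest: 3).
At n1, MAX picks n1-2 (highest: 3).
At n1-2, MIN picks n1-2-1 (lowest: 3).
Terminal value 3.

n0 -> n1 -> n1-2 -> n1-2-1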